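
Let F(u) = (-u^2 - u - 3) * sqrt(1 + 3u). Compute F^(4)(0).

3429/16

Shift and add copies of the series according to the polynomial's terms.
The coefficient of u^4 in the expansion is 1143/128, so F^(4)(0) = 4! * (1143/128) = 3429/16.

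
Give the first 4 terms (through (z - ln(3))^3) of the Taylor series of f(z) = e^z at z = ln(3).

(z - ln(3))^3/2 + 3*(z - ln(3))^2/2 + 3*(z - ln(3)) + 3

f(ln(3)) = 3
f′(ln(3)) = 3
f′′(ln(3)) = 3
f′′′(ln(3)) = 3
Dividing each by k! gives the coefficients c_0, ..., c_3.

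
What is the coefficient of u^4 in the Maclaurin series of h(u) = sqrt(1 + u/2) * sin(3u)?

Take the Cauchy product of the two expansions.
h(0) = 0
h′(0) = 3
h′′(0) = 3/2
h′′′(0) = -441/16
h^(4)(0) = -423/16
So c_4 = h^(4)(0)/4! = -141/128.

-141/128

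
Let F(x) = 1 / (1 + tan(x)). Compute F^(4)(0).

Write 1/(1+u) = 1 - u + u^2 - u^3 + ... and substitute the series for u.
From the series, [x^4] F = 5/3; multiply by 4! = 24 to get 40.

40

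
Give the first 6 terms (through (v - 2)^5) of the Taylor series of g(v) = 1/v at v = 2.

-(v - 2)^5/64 + (v - 2)^4/32 - (v - 2)^3/16 + (v - 2)^2/8 - (v - 2)/4 + 1/2

Use the known series and substitute for the argument.
g(2) = 1/2
g′(2) = -1/4
g′′(2) = 1/4
g′′′(2) = -3/8
g^(4)(2) = 3/4
g^(5)(2) = -15/8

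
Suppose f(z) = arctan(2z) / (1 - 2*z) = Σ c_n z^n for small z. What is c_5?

416/15

Use 1/(1 - r) = Σ r^k on the denominator, then take the Cauchy product.
f(0) = 0
f′(0) = 2
f′′(0) = 8
f′′′(0) = 32
f^(4)(0) = 256
f^(5)(0) = 3328
So c_5 = f^(5)(0)/5! = 416/15.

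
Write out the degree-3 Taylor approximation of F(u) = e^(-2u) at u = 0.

Compute the successive derivatives at the expansion point and divide by k!.
F(0) = 1
F′(0) = -2
F′′(0) = 4
F′′′(0) = -8
Dividing each by k! gives the coefficients c_0, ..., c_3.

-4*u^3/3 + 2*u^2 - 2*u + 1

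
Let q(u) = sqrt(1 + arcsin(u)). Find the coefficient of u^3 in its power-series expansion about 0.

7/48

Let u equal the inner series; expand the outer function in u and truncate.
[u^0] = 1;  [u^1] = 1/2;  [u^2] = -1/8;  [u^3] = 7/48.
So c_3 = q′′′(0)/3! = 7/48.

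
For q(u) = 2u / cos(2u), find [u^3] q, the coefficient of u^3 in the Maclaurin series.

Divide the numerator series by the denominator series (power-series long division).
[u^0] = 0;  [u^1] = 2;  [u^2] = 0;  [u^3] = 4.

4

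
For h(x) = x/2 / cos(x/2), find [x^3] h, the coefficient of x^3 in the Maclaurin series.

Write the quotient as an unknown series and match coefficients against numerator = denominator · series.
h(0) = 0
h′(0) = 1/2
h′′(0) = 0
h′′′(0) = 3/8
So c_3 = h′′′(0)/3! = 1/16.

1/16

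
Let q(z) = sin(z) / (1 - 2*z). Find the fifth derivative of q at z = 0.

Use 1/(1 - r) = Σ r^k on the denominator, then take the Cauchy product.
The coefficient of z^5 in the expansion is 1841/120, so q^(5)(0) = 5! * (1841/120) = 1841.

1841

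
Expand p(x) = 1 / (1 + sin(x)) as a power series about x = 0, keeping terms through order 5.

Use the geometric series for the reciprocal, then substitute.
p(0) = 1
p′(0) = -1
p′′(0) = 2
p′′′(0) = -5
p^(4)(0) = 16
p^(5)(0) = -61
Then c_k = p^(k)(0)/k! gives each Taylor coefficient.

-61*x^5/120 + 2*x^4/3 - 5*x^3/6 + x^2 - x + 1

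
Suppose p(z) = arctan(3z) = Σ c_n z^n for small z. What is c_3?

-9

Differentiate repeatedly and evaluate at the center.
So c_3 = p′′′(0)/3! = -9.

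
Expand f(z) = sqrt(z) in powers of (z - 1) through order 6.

-21*(z - 1)^6/1024 + 7*(z - 1)^5/256 - 5*(z - 1)^4/128 + (z - 1)^3/16 - (z - 1)^2/8 + (z - 1)/2 + 1

[(z - 1)^0] = 1;  [(z - 1)^1] = 1/2;  [(z - 1)^2] = -1/8;  [(z - 1)^3] = 1/16;  [(z - 1)^4] = -5/128;  [(z - 1)^5] = 7/256;  [(z - 1)^6] = -21/1024.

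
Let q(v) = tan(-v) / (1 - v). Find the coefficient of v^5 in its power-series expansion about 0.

-22/15

Take the Cauchy product of the two expansions.
[v^0] = 0;  [v^1] = -1;  [v^2] = -1;  [v^3] = -4/3;  [v^4] = -4/3;  [v^5] = -22/15.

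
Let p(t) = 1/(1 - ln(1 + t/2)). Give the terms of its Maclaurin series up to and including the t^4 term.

t^4/96 + t^3/24 + t^2/8 + t/2 + 1

Let u equal the inner series; expand the outer function in u and truncate.
p(0) = 1
p′(0) = 1/2
p′′(0) = 1/4
p′′′(0) = 1/4
p^(4)(0) = 1/4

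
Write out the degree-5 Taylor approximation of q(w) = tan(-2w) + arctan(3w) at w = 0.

Expand each term separately and add.
q(0) = 0
q′(0) = 1
q′′(0) = 0
q′′′(0) = -70
q^(4)(0) = 0
q^(5)(0) = 5320

133*w^5/3 - 35*w^3/3 + w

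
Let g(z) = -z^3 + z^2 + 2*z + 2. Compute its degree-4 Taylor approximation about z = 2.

-(z - 2)^3 - 5*(z - 2)^2 - 6*(z - 2) + 2

Differentiate repeatedly and evaluate at the center.
g(2) = 2
g′(2) = -6
g′′(2) = -10
g′′′(2) = -6
g^(4)(2) = 0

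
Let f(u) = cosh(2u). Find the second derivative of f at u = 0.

4

Compute the successive derivatives at the expansion point and divide by k!.
The coefficient of u^2 in the expansion is 2, so f′′(0) = 2! * (2) = 4.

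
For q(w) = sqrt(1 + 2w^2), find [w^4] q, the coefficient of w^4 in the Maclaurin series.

-1/2

Use the known series and substitute for the argument.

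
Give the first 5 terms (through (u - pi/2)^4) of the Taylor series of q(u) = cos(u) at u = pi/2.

Compute the successive derivatives at the expansion point and divide by k!.
[(u - pi/2)^0] = 0;  [(u - pi/2)^1] = -1;  [(u - pi/2)^2] = 0;  [(u - pi/2)^3] = 1/6;  [(u - pi/2)^4] = 0.

(u - pi/2)^3/6 - (u - pi/2)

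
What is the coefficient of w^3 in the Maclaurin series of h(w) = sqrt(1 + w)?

1/16

h(0) = 1
h′(0) = 1/2
h′′(0) = -1/4
h′′′(0) = 3/8
Dividing each by k! gives the coefficients c_0, ..., c_3.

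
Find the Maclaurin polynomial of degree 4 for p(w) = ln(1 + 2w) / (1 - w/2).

-35*w^4/12 + 13*w^3/6 - w^2 + 2*w

Multiply the two series term by term and collect like powers.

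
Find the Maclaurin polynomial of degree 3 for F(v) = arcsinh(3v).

-9*v^3/2 + 3*v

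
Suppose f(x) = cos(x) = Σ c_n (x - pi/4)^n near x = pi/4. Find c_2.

Differentiate repeatedly and evaluate at the center.
f(pi/4) = sqrt(2)/2
f′(pi/4) = -sqrt(2)/2
f′′(pi/4) = -sqrt(2)/2
So c_2 = f′′(pi/4)/2! = -sqrt(2)/4.

-sqrt(2)/4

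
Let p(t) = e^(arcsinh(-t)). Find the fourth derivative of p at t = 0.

Compose series: expand the inner function first, then feed it into the outer expansion.
From the series, [t^4] p = -1/8; multiply by 4! = 24 to get -3.

-3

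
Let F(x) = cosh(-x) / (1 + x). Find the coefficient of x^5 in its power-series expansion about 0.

-37/24

Take the Cauchy product of the two expansions.
F(0) = 1
F′(0) = -1
F′′(0) = 3
F′′′(0) = -9
F^(4)(0) = 37
F^(5)(0) = -185
So c_5 = F^(5)(0)/5! = -37/24.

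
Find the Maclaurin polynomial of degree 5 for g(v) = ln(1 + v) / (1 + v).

Expand each factor separately, then convolve coefficients.
g(0) = 0
g′(0) = 1
g′′(0) = -3
g′′′(0) = 11
g^(4)(0) = -50
g^(5)(0) = 274
Then c_k = g^(k)(0)/k! gives each Taylor coefficient.

137*v^5/60 - 25*v^4/12 + 11*v^3/6 - 3*v^2/2 + v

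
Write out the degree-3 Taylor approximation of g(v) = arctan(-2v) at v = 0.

8*v^3/3 - 2*v

g(0) = 0
g′(0) = -2
g′′(0) = 0
g′′′(0) = 16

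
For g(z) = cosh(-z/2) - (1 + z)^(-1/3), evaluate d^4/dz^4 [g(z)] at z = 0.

-4399/1296

Combine the two series term by term.
The coefficient of z^4 in the expansion is -4399/31104, so g^(4)(0) = 4! * (-4399/31104) = -4399/1296.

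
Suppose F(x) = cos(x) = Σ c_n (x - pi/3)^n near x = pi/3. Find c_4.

F(pi/3) = 1/2
F′(pi/3) = -sqrt(3)/2
F′′(pi/3) = -1/2
F′′′(pi/3) = sqrt(3)/2
F^(4)(pi/3) = 1/2
Dividing each by k! gives the coefficients c_0, ..., c_4.

1/48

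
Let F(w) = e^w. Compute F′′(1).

Differentiate repeatedly and evaluate at the center.
The coefficient of (w - 1)^2 in the expansion is e/2, so F′′(1) = 2! * (e/2) = e.

e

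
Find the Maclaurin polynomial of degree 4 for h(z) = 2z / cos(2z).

4*z^3 + 2*z

Invert the denominator's series and multiply.
h(0) = 0
h′(0) = 2
h′′(0) = 0
h′′′(0) = 24
h^(4)(0) = 0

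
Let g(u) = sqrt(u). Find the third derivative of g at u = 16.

3/8192

Use the known series and substitute for the argument.
The coefficient of (u - 16)^3 in the expansion is 1/16384, so g′′′(16) = 3! * (1/16384) = 3/8192.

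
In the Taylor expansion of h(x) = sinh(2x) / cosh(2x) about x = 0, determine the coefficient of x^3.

-8/3

Divide the numerator series by the denominator series (power-series long division).
h(0) = 0
h′(0) = 2
h′′(0) = 0
h′′′(0) = -16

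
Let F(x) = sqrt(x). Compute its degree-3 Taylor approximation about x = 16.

(x - 16)^3/16384 - (x - 16)^2/512 + (x - 16)/8 + 4

Apply the Taylor formula c_k = f^(k)(a)/k!.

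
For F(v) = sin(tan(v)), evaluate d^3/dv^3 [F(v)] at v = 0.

Plug the Maclaurin series of the inner function into that of the outer and collect terms.
From the series, [v^3] F = 1/6; multiply by 3! = 6 to get 1.

1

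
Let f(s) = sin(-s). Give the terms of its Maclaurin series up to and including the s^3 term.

Use the known series and substitute for the argument.
f(0) = 0
f′(0) = -1
f′′(0) = 0
f′′′(0) = 1

s^3/6 - s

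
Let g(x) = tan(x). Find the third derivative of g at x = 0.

Compute the successive derivatives at the expansion point and divide by k!.
From the series, [x^3] g = 1/3; multiply by 3! = 6 to get 2.

2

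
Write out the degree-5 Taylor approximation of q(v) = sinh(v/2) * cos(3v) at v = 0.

6121*v^5/3840 - 107*v^3/48 + v/2

Expand each factor separately, then convolve coefficients.
[v^0] = 0;  [v^1] = 1/2;  [v^2] = 0;  [v^3] = -107/48;  [v^4] = 0;  [v^5] = 6121/3840.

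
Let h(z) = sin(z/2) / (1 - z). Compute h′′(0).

Take the Cauchy product of the two expansions.
The coefficient of z^2 in the expansion is 1/2, so h′′(0) = 2! * (1/2) = 1.

1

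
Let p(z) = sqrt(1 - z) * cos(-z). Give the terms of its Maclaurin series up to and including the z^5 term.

-13*z^5/768 + 25*z^4/384 + 3*z^3/16 - 5*z^2/8 - z/2 + 1

Write out both Maclaurin series and multiply, keeping only the needed powers.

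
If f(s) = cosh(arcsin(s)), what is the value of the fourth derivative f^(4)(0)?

Plug the Maclaurin series of the inner function into that of the outer and collect terms.
From the series, [s^4] f = 5/24; multiply by 4! = 24 to get 5.

5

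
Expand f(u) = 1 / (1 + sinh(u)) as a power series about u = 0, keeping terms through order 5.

Write 1/(1+u) = 1 - u + u^2 - u^3 + ... and substitute the series for u.

-181*u^5/120 + 4*u^4/3 - 7*u^3/6 + u^2 - u + 1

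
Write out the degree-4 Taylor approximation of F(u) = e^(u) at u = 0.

Compute the successive derivatives at the expansion point and divide by k!.

u^4/24 + u^3/6 + u^2/2 + u + 1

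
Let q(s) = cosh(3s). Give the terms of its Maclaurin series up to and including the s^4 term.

27*s^4/8 + 9*s^2/2 + 1

q(0) = 1
q′(0) = 0
q′′(0) = 9
q′′′(0) = 0
q^(4)(0) = 81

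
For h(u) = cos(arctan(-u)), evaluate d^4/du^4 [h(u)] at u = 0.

Let u equal the inner series; expand the outer function in u and truncate.
The coefficient of u^4 in the expansion is 3/8, so h^(4)(0) = 4! * (3/8) = 9.

9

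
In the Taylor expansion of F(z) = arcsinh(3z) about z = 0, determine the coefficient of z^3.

-9/2

Compute the successive derivatives at the expansion point and divide by k!.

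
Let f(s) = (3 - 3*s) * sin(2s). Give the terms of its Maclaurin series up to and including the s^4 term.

4*s^4 - 4*s^3 - 6*s^2 + 6*s

Multiply each power in the prefactor through the base expansion.
f(0) = 0
f′(0) = 6
f′′(0) = -12
f′′′(0) = -24
f^(4)(0) = 96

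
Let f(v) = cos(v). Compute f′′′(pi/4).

From the series, [(v - pi/4)^3] f = sqrt(2)/12; multiply by 3! = 6 to get sqrt(2)/2.

sqrt(2)/2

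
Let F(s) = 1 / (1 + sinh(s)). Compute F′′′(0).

-7

Write 1/(1+u) = 1 - u + u^2 - u^3 + ... and substitute the series for u.
From the series, [s^3] F = -7/6; multiply by 3! = 6 to get -7.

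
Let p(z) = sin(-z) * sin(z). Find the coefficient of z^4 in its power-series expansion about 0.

Take the Cauchy product of the two expansions.

1/3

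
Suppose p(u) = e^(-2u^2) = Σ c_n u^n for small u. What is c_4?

2

[u^0] = 1;  [u^1] = 0;  [u^2] = -2;  [u^3] = 0;  [u^4] = 2.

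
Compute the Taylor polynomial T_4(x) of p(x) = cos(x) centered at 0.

p(0) = 1
p′(0) = 0
p′′(0) = -1
p′′′(0) = 0
p^(4)(0) = 1

x^4/24 - x^2/2 + 1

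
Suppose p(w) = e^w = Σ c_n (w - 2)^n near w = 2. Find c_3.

e^(2)/6

Differentiate repeatedly and evaluate at the center.
p(2) = e^(2)
p′(2) = e^(2)
p′′(2) = e^(2)
p′′′(2) = e^(2)
Dividing each by k! gives the coefficients c_0, ..., c_3.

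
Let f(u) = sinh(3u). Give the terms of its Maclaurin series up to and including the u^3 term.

[u^0] = 0;  [u^1] = 3;  [u^2] = 0;  [u^3] = 9/2.

9*u^3/2 + 3*u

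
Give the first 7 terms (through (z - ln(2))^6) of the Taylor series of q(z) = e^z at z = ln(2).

(z - ln(2))^6/360 + (z - ln(2))^5/60 + (z - ln(2))^4/12 + (z - ln(2))^3/3 + (z - ln(2))^2 + 2*(z - ln(2)) + 2

q(ln(2)) = 2
q′(ln(2)) = 2
q′′(ln(2)) = 2
q′′′(ln(2)) = 2
q^(4)(ln(2)) = 2
q^(5)(ln(2)) = 2
q^(6)(ln(2)) = 2
The Taylor polynomial is Σ q^(k)(ln(2))/k! · (z - ln(2))^k.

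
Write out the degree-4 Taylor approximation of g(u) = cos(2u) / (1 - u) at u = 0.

-u^4/3 - u^3 - u^2 + u + 1

Multiply the numerator's expansion by the denominator's geometric series.
[u^0] = 1;  [u^1] = 1;  [u^2] = -1;  [u^3] = -1;  [u^4] = -1/3.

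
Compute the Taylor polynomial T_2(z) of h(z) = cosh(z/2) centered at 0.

z^2/8 + 1

Use the known series and substitute for the argument.
h(0) = 1
h′(0) = 0
h′′(0) = 1/4
Dividing each by k! gives the coefficients c_0, ..., c_2.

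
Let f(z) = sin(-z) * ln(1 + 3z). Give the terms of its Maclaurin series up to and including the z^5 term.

39*z^5/2 - 17*z^4/2 + 9*z^3/2 - 3*z^2

Expand each factor separately, then convolve coefficients.
f(0) = 0
f′(0) = 0
f′′(0) = -6
f′′′(0) = 27
f^(4)(0) = -204
f^(5)(0) = 2340
The Taylor polynomial is Σ f^(k)(0)/k! · z^k.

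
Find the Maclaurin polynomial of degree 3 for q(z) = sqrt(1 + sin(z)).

Compose series: expand the inner function first, then feed it into the outer expansion.

-z^3/48 - z^2/8 + z/2 + 1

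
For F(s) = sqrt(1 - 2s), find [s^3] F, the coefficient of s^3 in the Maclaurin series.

-1/2

F(0) = 1
F′(0) = -1
F′′(0) = -1
F′′′(0) = -3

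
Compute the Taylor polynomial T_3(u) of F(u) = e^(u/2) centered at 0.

u^3/48 + u^2/8 + u/2 + 1

F(0) = 1
F′(0) = 1/2
F′′(0) = 1/4
F′′′(0) = 1/8
Dividing each by k! gives the coefficients c_0, ..., c_3.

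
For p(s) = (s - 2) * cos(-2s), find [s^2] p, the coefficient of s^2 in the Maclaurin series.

4

Distribute the polynomial across the series and collect like powers.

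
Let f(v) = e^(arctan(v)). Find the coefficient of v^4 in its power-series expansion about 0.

-7/24

Compose series: expand the inner function first, then feed it into the outer expansion.
f(0) = 1
f′(0) = 1
f′′(0) = 1
f′′′(0) = -1
f^(4)(0) = -7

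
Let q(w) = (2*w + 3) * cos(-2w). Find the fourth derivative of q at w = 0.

48

Shift and add copies of the series according to the polynomial's terms.
The coefficient of w^4 in the expansion is 2, so q^(4)(0) = 4! * (2) = 48.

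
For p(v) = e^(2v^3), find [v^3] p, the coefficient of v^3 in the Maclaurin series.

[v^0] = 1;  [v^1] = 0;  [v^2] = 0;  [v^3] = 2.

2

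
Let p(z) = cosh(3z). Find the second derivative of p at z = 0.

The coefficient of z^2 in the expansion is 9/2, so p′′(0) = 2! * (9/2) = 9.

9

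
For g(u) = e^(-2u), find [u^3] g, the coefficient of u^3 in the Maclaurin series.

-4/3

Use the known series and substitute for the argument.
[u^0] = 1;  [u^1] = -2;  [u^2] = 2;  [u^3] = -4/3.
So c_3 = g′′′(0)/3! = -4/3.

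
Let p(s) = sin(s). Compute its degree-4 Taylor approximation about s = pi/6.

(s - pi/6)^4/48 - sqrt(3)*(s - pi/6)^3/12 - (s - pi/6)^2/4 + sqrt(3)*(s - pi/6)/2 + 1/2

Compute the successive derivatives at the expansion point and divide by k!.
p(pi/6) = 1/2
p′(pi/6) = sqrt(3)/2
p′′(pi/6) = -1/2
p′′′(pi/6) = -sqrt(3)/2
p^(4)(pi/6) = 1/2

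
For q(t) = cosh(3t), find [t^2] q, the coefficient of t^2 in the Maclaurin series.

9/2

q(0) = 1
q′(0) = 0
q′′(0) = 9
So c_2 = q′′(0)/2! = 9/2.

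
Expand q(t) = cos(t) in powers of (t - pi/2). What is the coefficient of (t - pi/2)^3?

1/6

q(pi/2) = 0
q′(pi/2) = -1
q′′(pi/2) = 0
q′′′(pi/2) = 1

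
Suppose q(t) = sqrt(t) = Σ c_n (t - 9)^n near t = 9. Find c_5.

q(9) = 3
q′(9) = 1/6
q′′(9) = -1/108
q′′′(9) = 1/648
q^(4)(9) = -5/11664
q^(5)(9) = 35/209952

7/5038848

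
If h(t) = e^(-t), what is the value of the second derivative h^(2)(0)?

1

From the series, [t^2] h = 1/2; multiply by 2! = 2 to get 1.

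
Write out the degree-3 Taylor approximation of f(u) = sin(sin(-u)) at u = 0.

u^3/3 - u

Substitute the inner expansion into the outer series and collect powers.
f(0) = 0
f′(0) = -1
f′′(0) = 0
f′′′(0) = 2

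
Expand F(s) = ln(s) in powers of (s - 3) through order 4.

-(s - 3)^4/324 + (s - 3)^3/81 - (s - 3)^2/18 + (s - 3)/3 + ln(3)

F(3) = ln(3)
F′(3) = 1/3
F′′(3) = -1/9
F′′′(3) = 2/27
F^(4)(3) = -2/27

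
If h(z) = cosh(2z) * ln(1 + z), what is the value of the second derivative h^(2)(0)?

Take the Cauchy product of the two expansions.
From the series, [z^2] h = -1/2; multiply by 2! = 2 to get -1.

-1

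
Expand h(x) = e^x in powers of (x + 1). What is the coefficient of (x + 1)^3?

e^(-1)/6

h(-1) = e^(-1)
h′(-1) = e^(-1)
h′′(-1) = e^(-1)
h′′′(-1) = e^(-1)
So c_3 = h′′′(-1)/3! = e^(-1)/6.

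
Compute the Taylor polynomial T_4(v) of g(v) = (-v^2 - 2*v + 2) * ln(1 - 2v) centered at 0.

Distribute the polynomial across the series and collect like powers.
[v^0] = 0;  [v^1] = -4;  [v^2] = 0;  [v^3] = 2/3;  [v^4] = -2/3.

-2*v^4/3 + 2*v^3/3 - 4*v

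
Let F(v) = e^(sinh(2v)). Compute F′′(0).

4

Plug the Maclaurin series of the inner function into that of the outer and collect terms.
The coefficient of v^2 in the expansion is 2, so F′′(0) = 2! * (2) = 4.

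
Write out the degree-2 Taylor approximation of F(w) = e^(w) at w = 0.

w^2/2 + w + 1

F(0) = 1
F′(0) = 1
F′′(0) = 1
The Taylor polynomial is Σ F^(k)(0)/k! · w^k.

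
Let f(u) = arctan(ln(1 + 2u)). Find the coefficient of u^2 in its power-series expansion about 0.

-2

Plug the Maclaurin series of the inner function into that of the outer and collect terms.
[u^0] = 0;  [u^1] = 2;  [u^2] = -2.
So c_2 = f′′(0)/2! = -2.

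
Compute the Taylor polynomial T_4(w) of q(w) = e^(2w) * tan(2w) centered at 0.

Multiply the two series term by term and collect like powers.
q(0) = 0
q′(0) = 2
q′′(0) = 8
q′′′(0) = 40
q^(4)(0) = 192
Dividing each by k! gives the coefficients c_0, ..., c_4.

8*w^4 + 20*w^3/3 + 4*w^2 + 2*w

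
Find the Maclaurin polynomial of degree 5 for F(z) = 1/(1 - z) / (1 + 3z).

Write out both Maclaurin series and multiply, keeping only the needed powers.
[z^0] = 1;  [z^1] = -2;  [z^2] = 7;  [z^3] = -20;  [z^4] = 61;  [z^5] = -182.

-182*z^5 + 61*z^4 - 20*z^3 + 7*z^2 - 2*z + 1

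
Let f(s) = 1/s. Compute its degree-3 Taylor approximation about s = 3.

[(s - 3)^0] = 1/3;  [(s - 3)^1] = -1/9;  [(s - 3)^2] = 1/27;  [(s - 3)^3] = -1/81.

-(s - 3)^3/81 + (s - 3)^2/27 - (s - 3)/9 + 1/3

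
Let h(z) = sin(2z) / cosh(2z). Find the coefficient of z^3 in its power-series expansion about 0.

-16/3

Divide the numerator series by the denominator series (power-series long division).
h(0) = 0
h′(0) = 2
h′′(0) = 0
h′′′(0) = -32
So c_3 = h′′′(0)/3! = -16/3.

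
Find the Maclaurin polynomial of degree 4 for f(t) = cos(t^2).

Use the known series and substitute for the argument.

1 - t^4/2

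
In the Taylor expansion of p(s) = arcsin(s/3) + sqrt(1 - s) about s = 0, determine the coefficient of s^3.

Combine the two series term by term.
p(0) = 1
p′(0) = -1/6
p′′(0) = -1/4
p′′′(0) = -73/216
So c_3 = p′′′(0)/3! = -73/1296.

-73/1296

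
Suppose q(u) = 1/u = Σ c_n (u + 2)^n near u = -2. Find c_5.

[(u + 2)^0] = -1/2;  [(u + 2)^1] = -1/4;  [(u + 2)^2] = -1/8;  [(u + 2)^3] = -1/16;  [(u + 2)^4] = -1/32;  [(u + 2)^5] = -1/64.
So c_5 = q^(5)(-2)/5! = -1/64.

-1/64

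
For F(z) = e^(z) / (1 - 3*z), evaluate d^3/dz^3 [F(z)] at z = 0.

Multiply the numerator's expansion by the denominator's geometric series.
The coefficient of z^3 in the expansion is 113/3, so F′′′(0) = 3! * (113/3) = 226.

226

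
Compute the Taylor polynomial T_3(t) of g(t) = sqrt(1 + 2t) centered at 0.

t^3/2 - t^2/2 + t + 1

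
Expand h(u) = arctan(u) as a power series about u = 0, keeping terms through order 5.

u^5/5 - u^3/3 + u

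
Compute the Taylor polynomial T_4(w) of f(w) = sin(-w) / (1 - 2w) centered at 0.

-23*w^4/3 - 23*w^3/6 - 2*w^2 - w

Take the Cauchy product of the two expansions.
f(0) = 0
f′(0) = -1
f′′(0) = -4
f′′′(0) = -23
f^(4)(0) = -184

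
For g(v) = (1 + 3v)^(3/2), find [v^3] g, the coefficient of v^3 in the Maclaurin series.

-27/16

Apply the Taylor formula c_k = f^(k)(a)/k!.
[v^0] = 1;  [v^1] = 9/2;  [v^2] = 27/8;  [v^3] = -27/16.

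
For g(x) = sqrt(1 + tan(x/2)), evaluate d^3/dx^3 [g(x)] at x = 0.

Compose series: expand the inner function first, then feed it into the outer expansion.
The coefficient of x^3 in the expansion is 11/384, so g′′′(0) = 3! * (11/384) = 11/64.

11/64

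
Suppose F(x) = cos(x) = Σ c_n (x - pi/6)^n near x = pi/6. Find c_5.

-1/240

F(pi/6) = sqrt(3)/2
F′(pi/6) = -1/2
F′′(pi/6) = -sqrt(3)/2
F′′′(pi/6) = 1/2
F^(4)(pi/6) = sqrt(3)/2
F^(5)(pi/6) = -1/2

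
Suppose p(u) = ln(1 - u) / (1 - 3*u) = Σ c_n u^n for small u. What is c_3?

Expand 1/(denominator) as a geometric series and multiply by the numerator's series.
p(0) = 0
p′(0) = -1
p′′(0) = -7
p′′′(0) = -65
So c_3 = p′′′(0)/3! = -65/6.

-65/6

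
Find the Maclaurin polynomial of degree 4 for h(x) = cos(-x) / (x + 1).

13*x^4/24 - x^3/2 + x^2/2 - x + 1

Expand 1/(denominator) as a geometric series and multiply by the numerator's series.
h(0) = 1
h′(0) = -1
h′′(0) = 1
h′′′(0) = -3
h^(4)(0) = 13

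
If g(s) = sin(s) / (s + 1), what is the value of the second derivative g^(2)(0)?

-2

Expand 1/(denominator) as a geometric series and multiply by the numerator's series.
The coefficient of s^2 in the expansion is -1, so g′′(0) = 2! * (-1) = -2.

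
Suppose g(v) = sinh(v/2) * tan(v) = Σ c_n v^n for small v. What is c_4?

3/16

Take the Cauchy product of the two expansions.
g(0) = 0
g′(0) = 0
g′′(0) = 1
g′′′(0) = 0
g^(4)(0) = 9/2
Then c_k = g^(k)(0)/k! gives each Taylor coefficient.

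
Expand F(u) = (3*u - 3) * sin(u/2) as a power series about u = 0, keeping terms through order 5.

-u^5/1280 - u^4/16 + u^3/16 + 3*u^2/2 - 3*u/2

Shift and add copies of the series according to the polynomial's terms.
F(0) = 0
F′(0) = -3/2
F′′(0) = 3
F′′′(0) = 3/8
F^(4)(0) = -3/2
F^(5)(0) = -3/32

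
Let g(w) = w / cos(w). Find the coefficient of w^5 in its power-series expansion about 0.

Write the quotient as an unknown series and match coefficients against numerator = denominator · series.
[w^0] = 0;  [w^1] = 1;  [w^2] = 0;  [w^3] = 1/2;  [w^4] = 0;  [w^5] = 5/24.
So c_5 = g^(5)(0)/5! = 5/24.

5/24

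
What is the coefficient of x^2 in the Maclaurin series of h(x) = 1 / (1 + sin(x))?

1

Write 1/(1+u) = 1 - u + u^2 - u^3 + ... and substitute the series for u.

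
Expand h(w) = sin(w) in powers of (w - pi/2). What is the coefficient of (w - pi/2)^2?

[(w - pi/2)^0] = 1;  [(w - pi/2)^1] = 0;  [(w - pi/2)^2] = -1/2.
So c_2 = h′′(pi/2)/2! = -1/2.

-1/2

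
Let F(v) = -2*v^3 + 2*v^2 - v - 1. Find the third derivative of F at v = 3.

-12

Differentiate repeatedly and evaluate at the center.
The coefficient of (v - 3)^3 in the expansion is -2, so F′′′(3) = 3! * (-2) = -12.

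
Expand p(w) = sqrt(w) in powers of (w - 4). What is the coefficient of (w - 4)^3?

p(4) = 2
p′(4) = 1/4
p′′(4) = -1/32
p′′′(4) = 3/256
The Taylor polynomial is Σ p^(k)(4)/k! · (w - 4)^k.

1/512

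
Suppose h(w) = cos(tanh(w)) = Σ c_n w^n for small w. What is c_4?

3/8

Plug the Maclaurin series of the inner function into that of the outer and collect terms.
h(0) = 1
h′(0) = 0
h′′(0) = -1
h′′′(0) = 0
h^(4)(0) = 9
So c_4 = h^(4)(0)/4! = 3/8.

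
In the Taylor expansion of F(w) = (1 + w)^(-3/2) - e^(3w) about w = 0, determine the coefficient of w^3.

-107/16

Add the two expansions coefficient-wise.
[w^0] = 0;  [w^1] = -9/2;  [w^2] = -21/8;  [w^3] = -107/16.
So c_3 = F′′′(0)/3! = -107/16.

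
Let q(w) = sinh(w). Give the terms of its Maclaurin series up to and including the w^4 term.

Compute the successive derivatives at the expansion point and divide by k!.
q(0) = 0
q′(0) = 1
q′′(0) = 0
q′′′(0) = 1
q^(4)(0) = 0

w^3/6 + w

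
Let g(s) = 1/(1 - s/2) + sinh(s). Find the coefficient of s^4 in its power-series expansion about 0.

Expand each term separately and add.

1/16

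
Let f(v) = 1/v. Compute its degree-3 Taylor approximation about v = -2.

-(v + 2)^3/16 - (v + 2)^2/8 - (v + 2)/4 - 1/2

Differentiate repeatedly and evaluate at the center.
f(-2) = -1/2
f′(-2) = -1/4
f′′(-2) = -1/4
f′′′(-2) = -3/8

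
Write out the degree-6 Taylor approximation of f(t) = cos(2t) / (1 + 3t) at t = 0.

25781*t^6/45 - 191*t^5 + 191*t^4/3 - 21*t^3 + 7*t^2 - 3*t + 1

Take the Cauchy product of the two expansions.
f(0) = 1
f′(0) = -3
f′′(0) = 14
f′′′(0) = -126
f^(4)(0) = 1528
f^(5)(0) = -22920
f^(6)(0) = 412496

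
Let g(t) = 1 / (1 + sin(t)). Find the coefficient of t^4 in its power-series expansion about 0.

2/3

Write 1/(1+u) = 1 - u + u^2 - u^3 + ... and substitute the series for u.
g(0) = 1
g′(0) = -1
g′′(0) = 2
g′′′(0) = -5
g^(4)(0) = 16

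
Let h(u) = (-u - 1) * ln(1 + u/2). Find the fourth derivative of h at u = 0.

-5/8

Multiply each power in the prefactor through the base expansion.
The coefficient of u^4 in the expansion is -5/192, so h^(4)(0) = 4! * (-5/192) = -5/8.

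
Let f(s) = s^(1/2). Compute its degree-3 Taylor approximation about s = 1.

f(1) = 1
f′(1) = 1/2
f′′(1) = -1/4
f′′′(1) = 3/8
The Taylor polynomial is Σ f^(k)(1)/k! · (s - 1)^k.

(s - 1)^3/16 - (s - 1)^2/8 + (s - 1)/2 + 1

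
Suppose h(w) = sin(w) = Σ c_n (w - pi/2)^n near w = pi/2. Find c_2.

Compute the successive derivatives at the expansion point and divide by k!.
[(w - pi/2)^0] = 1;  [(w - pi/2)^1] = 0;  [(w - pi/2)^2] = -1/2.
So c_2 = h′′(pi/2)/2! = -1/2.

-1/2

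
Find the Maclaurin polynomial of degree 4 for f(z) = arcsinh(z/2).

Use the known series and substitute for the argument.
f(0) = 0
f′(0) = 1/2
f′′(0) = 0
f′′′(0) = -1/8
f^(4)(0) = 0
The Taylor polynomial is Σ f^(k)(0)/k! · z^k.

-z^3/48 + z/2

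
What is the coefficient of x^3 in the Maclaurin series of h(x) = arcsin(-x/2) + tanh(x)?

-17/48

Expand each term separately and add.
h(0) = 0
h′(0) = 1/2
h′′(0) = 0
h′′′(0) = -17/8
So c_3 = h′′′(0)/3! = -17/48.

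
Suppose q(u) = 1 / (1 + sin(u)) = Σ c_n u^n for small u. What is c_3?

-5/6

Expand as Σ (-1)^k u^k with u equal to the inner function's series.
So c_3 = q′′′(0)/3! = -5/6.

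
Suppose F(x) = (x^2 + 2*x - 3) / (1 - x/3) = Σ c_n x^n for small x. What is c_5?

4/81

Distribute the polynomial across the series and collect like powers.
F(0) = -3
F′(0) = 1
F′′(0) = 8/3
F′′′(0) = 8/3
F^(4)(0) = 32/9
F^(5)(0) = 160/27
So c_5 = F^(5)(0)/5! = 4/81.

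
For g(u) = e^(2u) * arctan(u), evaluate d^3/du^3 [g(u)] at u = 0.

Expand each factor separately, then convolve coefficients.
The coefficient of u^3 in the expansion is 5/3, so g′′′(0) = 3! * (5/3) = 10.

10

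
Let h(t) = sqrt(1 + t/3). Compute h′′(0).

-1/36

Compute the successive derivatives at the expansion point and divide by k!.
From the series, [t^2] h = -1/72; multiply by 2! = 2 to get -1/36.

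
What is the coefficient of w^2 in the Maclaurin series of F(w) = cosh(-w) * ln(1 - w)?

Multiply the two series term by term and collect like powers.
F(0) = 0
F′(0) = -1
F′′(0) = -1

-1/2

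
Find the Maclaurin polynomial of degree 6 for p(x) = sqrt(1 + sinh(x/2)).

-2401*x^6/2949120 + 241*x^5/122880 - 31*x^4/6144 + 7*x^3/384 - x^2/32 + x/4 + 1

Plug the Maclaurin series of the inner function into that of the outer and collect terms.
p(0) = 1
p′(0) = 1/4
p′′(0) = -1/16
p′′′(0) = 7/64
p^(4)(0) = -31/256
p^(5)(0) = 241/1024
p^(6)(0) = -2401/4096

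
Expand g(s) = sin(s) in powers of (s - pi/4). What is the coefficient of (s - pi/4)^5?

g(pi/4) = sqrt(2)/2
g′(pi/4) = sqrt(2)/2
g′′(pi/4) = -sqrt(2)/2
g′′′(pi/4) = -sqrt(2)/2
g^(4)(pi/4) = sqrt(2)/2
g^(5)(pi/4) = sqrt(2)/2

sqrt(2)/240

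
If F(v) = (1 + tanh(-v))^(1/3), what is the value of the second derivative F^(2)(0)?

-2/9

Substitute the inner expansion into the outer series and collect powers.
The coefficient of v^2 in the expansion is -1/9, so F′′(0) = 2! * (-1/9) = -2/9.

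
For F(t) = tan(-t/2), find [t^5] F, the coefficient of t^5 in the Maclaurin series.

F(0) = 0
F′(0) = -1/2
F′′(0) = 0
F′′′(0) = -1/4
F^(4)(0) = 0
F^(5)(0) = -1/2
So c_5 = F^(5)(0)/5! = -1/240.

-1/240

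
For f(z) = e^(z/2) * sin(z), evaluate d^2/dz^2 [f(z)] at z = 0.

1

Multiply the two series term by term and collect like powers.
The coefficient of z^2 in the expansion is 1/2, so f′′(0) = 2! * (1/2) = 1.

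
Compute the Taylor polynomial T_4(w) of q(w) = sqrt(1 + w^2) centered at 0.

-w^4/8 + w^2/2 + 1

q(0) = 1
q′(0) = 0
q′′(0) = 1
q′′′(0) = 0
q^(4)(0) = -3
The Taylor polynomial is Σ q^(k)(0)/k! · w^k.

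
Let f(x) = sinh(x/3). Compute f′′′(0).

1/27

Differentiate repeatedly and evaluate at the center.
The coefficient of x^3 in the expansion is 1/162, so f′′′(0) = 3! * (1/162) = 1/27.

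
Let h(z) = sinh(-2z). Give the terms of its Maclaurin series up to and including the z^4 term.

Differentiate repeatedly and evaluate at the center.

-4*z^3/3 - 2*z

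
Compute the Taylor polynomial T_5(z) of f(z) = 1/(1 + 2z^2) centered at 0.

f(0) = 1
f′(0) = 0
f′′(0) = -4
f′′′(0) = 0
f^(4)(0) = 96
f^(5)(0) = 0

4*z^4 - 2*z^2 + 1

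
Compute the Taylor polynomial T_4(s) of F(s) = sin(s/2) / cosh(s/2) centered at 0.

Write the quotient as an unknown series and match coefficients against numerator = denominator · series.
F(0) = 0
F′(0) = 1/2
F′′(0) = 0
F′′′(0) = -1/2
F^(4)(0) = 0

-s^3/12 + s/2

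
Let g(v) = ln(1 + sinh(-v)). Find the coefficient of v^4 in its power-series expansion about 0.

Compose series: expand the inner function first, then feed it into the outer expansion.
g(0) = 0
g′(0) = -1
g′′(0) = -1
g′′′(0) = -3
g^(4)(0) = -10
The Taylor polynomial is Σ g^(k)(0)/k! · v^k.

-5/12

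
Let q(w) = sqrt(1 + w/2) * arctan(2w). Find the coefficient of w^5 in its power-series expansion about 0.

99509/15360

Multiply the two series term by term and collect like powers.
q(0) = 0
q′(0) = 2
q′′(0) = 1
q′′′(0) = -131/8
q^(4)(0) = -125/8
q^(5)(0) = 99509/128
So c_5 = q^(5)(0)/5! = 99509/15360.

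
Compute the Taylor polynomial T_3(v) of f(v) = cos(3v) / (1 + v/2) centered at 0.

Write out both Maclaurin series and multiply, keeping only the needed powers.
f(0) = 1
f′(0) = -1/2
f′′(0) = -17/2
f′′′(0) = 51/4
The Taylor polynomial is Σ f^(k)(0)/k! · v^k.

17*v^3/8 - 17*v^2/4 - v/2 + 1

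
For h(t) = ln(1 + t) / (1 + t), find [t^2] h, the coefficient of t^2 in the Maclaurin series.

Multiply the two series term by term and collect like powers.
h(0) = 0
h′(0) = 1
h′′(0) = -3

-3/2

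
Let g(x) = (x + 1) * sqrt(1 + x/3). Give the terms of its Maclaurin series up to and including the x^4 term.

19*x^4/10368 - 5*x^3/432 + 11*x^2/72 + 7*x/6 + 1

Distribute the polynomial across the series and collect like powers.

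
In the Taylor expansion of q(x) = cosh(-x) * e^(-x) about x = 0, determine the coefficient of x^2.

Expand each factor separately, then convolve coefficients.
q(0) = 1
q′(0) = -1
q′′(0) = 2
So c_2 = q′′(0)/2! = 1.

1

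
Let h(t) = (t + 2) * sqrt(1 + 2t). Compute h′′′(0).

Distribute the polynomial across the series and collect like powers.
The coefficient of t^3 in the expansion is 1/2, so h′′′(0) = 3! * (1/2) = 3.

3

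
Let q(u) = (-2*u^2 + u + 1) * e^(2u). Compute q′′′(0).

Shift and add copies of the series according to the polynomial's terms.
From the series, [u^3] q = -2/3; multiply by 3! = 6 to get -4.

-4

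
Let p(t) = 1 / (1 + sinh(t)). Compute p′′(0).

Write 1/(1+u) = 1 - u + u^2 - u^3 + ... and substitute the series for u.
The coefficient of t^2 in the expansion is 1, so p′′(0) = 2! * (1) = 2.

2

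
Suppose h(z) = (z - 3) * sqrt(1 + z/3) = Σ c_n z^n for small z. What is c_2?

Distribute the polynomial across the series and collect like powers.
h(0) = -3
h′(0) = 1/2
h′′(0) = 5/12
The Taylor polynomial is Σ h^(k)(0)/k! · z^k.

5/24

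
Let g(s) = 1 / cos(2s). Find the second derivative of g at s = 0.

4

Divide the numerator series by the denominator series (power-series long division).
The coefficient of s^2 in the expansion is 2, so g′′(0) = 2! * (2) = 4.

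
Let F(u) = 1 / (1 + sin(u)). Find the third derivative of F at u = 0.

Write 1/(1+u) = 1 - u + u^2 - u^3 + ... and substitute the series for u.
From the series, [u^3] F = -5/6; multiply by 3! = 6 to get -5.

-5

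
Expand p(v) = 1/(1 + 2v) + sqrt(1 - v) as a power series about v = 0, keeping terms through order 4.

Expand each term separately and add.
p(0) = 2
p′(0) = -5/2
p′′(0) = 31/4
p′′′(0) = -387/8
p^(4)(0) = 6129/16
Then c_k = p^(k)(0)/k! gives each Taylor coefficient.

2043*v^4/128 - 129*v^3/16 + 31*v^2/8 - 5*v/2 + 2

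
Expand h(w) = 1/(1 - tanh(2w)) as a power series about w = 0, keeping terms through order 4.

16*w^4/3 + 16*w^3/3 + 4*w^2 + 2*w + 1

Compose series: expand the inner function first, then feed it into the outer expansion.
h(0) = 1
h′(0) = 2
h′′(0) = 8
h′′′(0) = 32
h^(4)(0) = 128
The Taylor polynomial is Σ h^(k)(0)/k! · w^k.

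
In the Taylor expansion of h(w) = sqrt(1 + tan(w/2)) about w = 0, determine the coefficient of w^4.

Let u equal the inner series; expand the outer function in u and truncate.

-47/6144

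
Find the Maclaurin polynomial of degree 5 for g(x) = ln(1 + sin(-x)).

Compose series: expand the inner function first, then feed it into the outer expansion.
g(0) = 0
g′(0) = -1
g′′(0) = -1
g′′′(0) = -1
g^(4)(0) = -2
g^(5)(0) = -5

-x^5/24 - x^4/12 - x^3/6 - x^2/2 - x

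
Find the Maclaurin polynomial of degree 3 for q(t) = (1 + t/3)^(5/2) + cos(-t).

5*t^3/432 - 7*t^2/24 + 5*t/6 + 2

Expand each term separately and add.
[t^0] = 2;  [t^1] = 5/6;  [t^2] = -7/24;  [t^3] = 5/432.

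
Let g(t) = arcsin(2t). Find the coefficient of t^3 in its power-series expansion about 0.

4/3

[t^0] = 0;  [t^1] = 2;  [t^2] = 0;  [t^3] = 4/3.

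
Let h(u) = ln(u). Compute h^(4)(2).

Compute the successive derivatives at the expansion point and divide by k!.
The coefficient of (u - 2)^4 in the expansion is -1/64, so h^(4)(2) = 4! * (-1/64) = -3/8.

-3/8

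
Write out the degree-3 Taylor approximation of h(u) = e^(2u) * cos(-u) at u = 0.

Take the Cauchy product of the two expansions.
[u^0] = 1;  [u^1] = 2;  [u^2] = 3/2;  [u^3] = 1/3.

u^3/3 + 3*u^2/2 + 2*u + 1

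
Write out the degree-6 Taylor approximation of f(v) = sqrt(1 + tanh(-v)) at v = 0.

Substitute the inner expansion into the outer series and collect powers.
[v^0] = 1;  [v^1] = -1/2;  [v^2] = -1/8;  [v^3] = 5/48;  [v^4] = 17/384;  [v^5] = -121/3840;  [v^6] = -721/46080.

-721*v^6/46080 - 121*v^5/3840 + 17*v^4/384 + 5*v^3/48 - v^2/8 - v/2 + 1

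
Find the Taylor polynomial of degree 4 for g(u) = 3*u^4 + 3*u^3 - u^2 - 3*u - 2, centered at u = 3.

3*(u - 3)^4 + 39*(u - 3)^3 + 188*(u - 3)^2 + 396*(u - 3) + 304

Use the known series and substitute for the argument.
[(u - 3)^0] = 304;  [(u - 3)^1] = 396;  [(u - 3)^2] = 188;  [(u - 3)^3] = 39;  [(u - 3)^4] = 3.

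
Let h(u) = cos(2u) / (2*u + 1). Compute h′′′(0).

Multiply the numerator's expansion by the denominator's geometric series.
The coefficient of u^3 in the expansion is -4, so h′′′(0) = 3! * (-4) = -24.

-24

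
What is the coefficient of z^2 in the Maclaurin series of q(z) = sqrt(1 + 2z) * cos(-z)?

-1

Multiply the two series term by term and collect like powers.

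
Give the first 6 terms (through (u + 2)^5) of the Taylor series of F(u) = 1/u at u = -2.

-(u + 2)^5/64 - (u + 2)^4/32 - (u + 2)^3/16 - (u + 2)^2/8 - (u + 2)/4 - 1/2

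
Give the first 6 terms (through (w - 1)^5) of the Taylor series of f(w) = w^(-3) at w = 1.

-21*(w - 1)^5 + 15*(w - 1)^4 - 10*(w - 1)^3 + 6*(w - 1)^2 - 3*(w - 1) + 1

[(w - 1)^0] = 1;  [(w - 1)^1] = -3;  [(w - 1)^2] = 6;  [(w - 1)^3] = -10;  [(w - 1)^4] = 15;  [(w - 1)^5] = -21.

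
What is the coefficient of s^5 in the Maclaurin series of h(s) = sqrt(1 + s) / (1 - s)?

365/256

Multiply the two series term by term and collect like powers.
So c_5 = h^(5)(0)/5! = 365/256.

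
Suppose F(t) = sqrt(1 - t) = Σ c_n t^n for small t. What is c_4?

Differentiate repeatedly and evaluate at the center.
F(0) = 1
F′(0) = -1/2
F′′(0) = -1/4
F′′′(0) = -3/8
F^(4)(0) = -15/16

-5/128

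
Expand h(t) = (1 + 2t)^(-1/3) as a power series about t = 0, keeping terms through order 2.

8*t^2/9 - 2*t/3 + 1

[t^0] = 1;  [t^1] = -2/3;  [t^2] = 8/9.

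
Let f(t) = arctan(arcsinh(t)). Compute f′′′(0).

-3

Plug the Maclaurin series of the inner function into that of the outer and collect terms.
The coefficient of t^3 in the expansion is -1/2, so f′′′(0) = 3! * (-1/2) = -3.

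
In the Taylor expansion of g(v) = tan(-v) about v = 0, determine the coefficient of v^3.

Differentiate repeatedly and evaluate at the center.
g(0) = 0
g′(0) = -1
g′′(0) = 0
g′′′(0) = -2
So c_3 = g′′′(0)/3! = -1/3.

-1/3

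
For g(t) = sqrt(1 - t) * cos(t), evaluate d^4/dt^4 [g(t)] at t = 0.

Write out both Maclaurin series and multiply, keeping only the needed powers.
The coefficient of t^4 in the expansion is 25/384, so g^(4)(0) = 4! * (25/384) = 25/16.

25/16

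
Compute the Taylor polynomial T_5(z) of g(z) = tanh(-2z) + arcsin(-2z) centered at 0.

Combine the two series term by term.
g(0) = 0
g′(0) = -4
g′′(0) = 0
g′′′(0) = 8
g^(4)(0) = 0
g^(5)(0) = -800

-20*z^5/3 + 4*z^3/3 - 4*z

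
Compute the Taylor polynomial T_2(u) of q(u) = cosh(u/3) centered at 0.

u^2/18 + 1

q(0) = 1
q′(0) = 0
q′′(0) = 1/9
The Taylor polynomial is Σ q^(k)(0)/k! · u^k.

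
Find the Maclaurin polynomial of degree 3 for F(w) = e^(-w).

-w^3/6 + w^2/2 - w + 1

Differentiate repeatedly and evaluate at the center.
[w^0] = 1;  [w^1] = -1;  [w^2] = 1/2;  [w^3] = -1/6.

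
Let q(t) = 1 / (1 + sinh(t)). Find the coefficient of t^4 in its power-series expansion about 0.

Use the geometric series for the reciprocal, then substitute.
q(0) = 1
q′(0) = -1
q′′(0) = 2
q′′′(0) = -7
q^(4)(0) = 32
The Taylor polynomial is Σ q^(k)(0)/k! · t^k.

4/3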